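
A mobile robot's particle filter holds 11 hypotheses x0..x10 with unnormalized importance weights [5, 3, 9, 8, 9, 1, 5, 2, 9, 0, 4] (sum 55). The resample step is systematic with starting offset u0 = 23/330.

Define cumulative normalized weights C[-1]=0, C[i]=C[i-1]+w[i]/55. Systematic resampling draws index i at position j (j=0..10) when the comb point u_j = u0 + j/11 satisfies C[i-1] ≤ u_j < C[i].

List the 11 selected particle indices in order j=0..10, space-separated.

C = [1/11, 8/55, 17/55, 5/11, 34/55, 7/11, 8/11, 42/55, 51/55, 51/55, 1]
j=0: u_0=23/330 ∈ [0, 1/11) → index 0
j=1: u_1=53/330 ∈ [8/55, 17/55) → index 2
j=2: u_2=83/330 ∈ [8/55, 17/55) → index 2
j=3: u_3=113/330 ∈ [17/55, 5/11) → index 3
j=4: u_4=13/30 ∈ [17/55, 5/11) → index 3
j=5: u_5=173/330 ∈ [5/11, 34/55) → index 4
j=6: u_6=203/330 ∈ [5/11, 34/55) → index 4
j=7: u_7=233/330 ∈ [7/11, 8/11) → index 6
j=8: u_8=263/330 ∈ [42/55, 51/55) → index 8
j=9: u_9=293/330 ∈ [42/55, 51/55) → index 8
j=10: u_10=323/330 ∈ [51/55, 1) → index 10

0 2 2 3 3 4 4 6 8 8 10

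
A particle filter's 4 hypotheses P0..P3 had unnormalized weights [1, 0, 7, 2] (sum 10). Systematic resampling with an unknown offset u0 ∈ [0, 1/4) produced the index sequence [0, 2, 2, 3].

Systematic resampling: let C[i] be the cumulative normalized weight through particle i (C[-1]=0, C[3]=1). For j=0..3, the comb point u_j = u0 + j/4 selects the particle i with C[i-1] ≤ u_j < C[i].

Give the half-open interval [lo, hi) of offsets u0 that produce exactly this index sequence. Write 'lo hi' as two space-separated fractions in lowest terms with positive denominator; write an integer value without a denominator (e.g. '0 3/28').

C = [1/10, 1/10, 4/5, 1]
j=0 picked index 0: u0 ∈ [0, 1/10)
j=1 picked index 2: u0 ∈ [-3/20, 11/20)
j=2 picked index 2: u0 ∈ [-2/5, 3/10)
j=3 picked index 3: u0 ∈ [1/20, 1/4)
intersection: [1/20, 1/10)

1/20 1/10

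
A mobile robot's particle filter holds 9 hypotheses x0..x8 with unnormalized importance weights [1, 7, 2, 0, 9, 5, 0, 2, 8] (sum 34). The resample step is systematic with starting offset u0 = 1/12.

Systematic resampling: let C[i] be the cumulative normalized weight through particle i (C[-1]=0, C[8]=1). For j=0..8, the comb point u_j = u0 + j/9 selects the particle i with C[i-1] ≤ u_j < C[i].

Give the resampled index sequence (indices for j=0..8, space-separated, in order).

C = [1/34, 4/17, 5/17, 5/17, 19/34, 12/17, 12/17, 13/17, 1]
j=0: u_0=1/12 ∈ [1/34, 4/17) → index 1
j=1: u_1=7/36 ∈ [1/34, 4/17) → index 1
j=2: u_2=11/36 ∈ [5/17, 19/34) → index 4
j=3: u_3=5/12 ∈ [5/17, 19/34) → index 4
j=4: u_4=19/36 ∈ [5/17, 19/34) → index 4
j=5: u_5=23/36 ∈ [19/34, 12/17) → index 5
j=6: u_6=3/4 ∈ [12/17, 13/17) → index 7
j=7: u_7=31/36 ∈ [13/17, 1) → index 8
j=8: u_8=35/36 ∈ [13/17, 1) → index 8

1 1 4 4 4 5 7 8 8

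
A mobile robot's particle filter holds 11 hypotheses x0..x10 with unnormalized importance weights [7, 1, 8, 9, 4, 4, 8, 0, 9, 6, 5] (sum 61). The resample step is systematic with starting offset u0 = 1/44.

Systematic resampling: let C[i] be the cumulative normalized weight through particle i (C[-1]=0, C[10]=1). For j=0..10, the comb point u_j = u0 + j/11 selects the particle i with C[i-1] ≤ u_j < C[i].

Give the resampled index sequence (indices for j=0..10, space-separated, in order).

0 0 2 3 3 5 6 6 8 9 10

C = [7/61, 8/61, 16/61, 25/61, 29/61, 33/61, 41/61, 41/61, 50/61, 56/61, 1]
j=0: u_0=1/44 ∈ [0, 7/61) → index 0
j=1: u_1=5/44 ∈ [0, 7/61) → index 0
j=2: u_2=9/44 ∈ [8/61, 16/61) → index 2
j=3: u_3=13/44 ∈ [16/61, 25/61) → index 3
j=4: u_4=17/44 ∈ [16/61, 25/61) → index 3
j=5: u_5=21/44 ∈ [29/61, 33/61) → index 5
j=6: u_6=25/44 ∈ [33/61, 41/61) → index 6
j=7: u_7=29/44 ∈ [33/61, 41/61) → index 6
j=8: u_8=3/4 ∈ [41/61, 50/61) → index 8
j=9: u_9=37/44 ∈ [50/61, 56/61) → index 9
j=10: u_10=41/44 ∈ [56/61, 1) → index 10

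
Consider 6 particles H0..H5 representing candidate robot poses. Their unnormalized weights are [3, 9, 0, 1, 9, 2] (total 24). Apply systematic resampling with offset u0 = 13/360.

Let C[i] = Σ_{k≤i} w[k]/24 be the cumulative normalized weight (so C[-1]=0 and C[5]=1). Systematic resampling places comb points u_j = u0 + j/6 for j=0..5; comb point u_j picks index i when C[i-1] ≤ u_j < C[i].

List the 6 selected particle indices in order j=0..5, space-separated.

C = [1/8, 1/2, 1/2, 13/24, 11/12, 1]
j=0: u_0=13/360 ∈ [0, 1/8) → index 0
j=1: u_1=73/360 ∈ [1/8, 1/2) → index 1
j=2: u_2=133/360 ∈ [1/8, 1/2) → index 1
j=3: u_3=193/360 ∈ [1/2, 13/24) → index 3
j=4: u_4=253/360 ∈ [13/24, 11/12) → index 4
j=5: u_5=313/360 ∈ [13/24, 11/12) → index 4

0 1 1 3 4 4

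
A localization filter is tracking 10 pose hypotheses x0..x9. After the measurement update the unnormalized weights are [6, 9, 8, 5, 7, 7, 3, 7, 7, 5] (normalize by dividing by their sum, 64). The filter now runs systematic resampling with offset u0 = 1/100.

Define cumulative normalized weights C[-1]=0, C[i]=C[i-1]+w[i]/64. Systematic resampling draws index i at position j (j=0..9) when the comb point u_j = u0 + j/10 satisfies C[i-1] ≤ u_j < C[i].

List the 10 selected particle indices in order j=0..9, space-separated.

0 1 1 2 3 4 5 7 7 8

C = [3/32, 15/64, 23/64, 7/16, 35/64, 21/32, 45/64, 13/16, 59/64, 1]
j=0: u_0=1/100 ∈ [0, 3/32) → index 0
j=1: u_1=11/100 ∈ [3/32, 15/64) → index 1
j=2: u_2=21/100 ∈ [3/32, 15/64) → index 1
j=3: u_3=31/100 ∈ [15/64, 23/64) → index 2
j=4: u_4=41/100 ∈ [23/64, 7/16) → index 3
j=5: u_5=51/100 ∈ [7/16, 35/64) → index 4
j=6: u_6=61/100 ∈ [35/64, 21/32) → index 5
j=7: u_7=71/100 ∈ [45/64, 13/16) → index 7
j=8: u_8=81/100 ∈ [45/64, 13/16) → index 7
j=9: u_9=91/100 ∈ [13/16, 59/64) → index 8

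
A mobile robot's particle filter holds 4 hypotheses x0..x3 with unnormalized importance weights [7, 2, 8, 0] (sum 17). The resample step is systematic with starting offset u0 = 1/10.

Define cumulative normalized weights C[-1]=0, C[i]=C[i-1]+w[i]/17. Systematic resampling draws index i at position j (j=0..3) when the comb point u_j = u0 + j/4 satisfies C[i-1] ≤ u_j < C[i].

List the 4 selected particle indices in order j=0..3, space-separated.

0 0 2 2

C = [7/17, 9/17, 1, 1]
j=0: u_0=1/10 ∈ [0, 7/17) → index 0
j=1: u_1=7/20 ∈ [0, 7/17) → index 0
j=2: u_2=3/5 ∈ [9/17, 1) → index 2
j=3: u_3=17/20 ∈ [9/17, 1) → index 2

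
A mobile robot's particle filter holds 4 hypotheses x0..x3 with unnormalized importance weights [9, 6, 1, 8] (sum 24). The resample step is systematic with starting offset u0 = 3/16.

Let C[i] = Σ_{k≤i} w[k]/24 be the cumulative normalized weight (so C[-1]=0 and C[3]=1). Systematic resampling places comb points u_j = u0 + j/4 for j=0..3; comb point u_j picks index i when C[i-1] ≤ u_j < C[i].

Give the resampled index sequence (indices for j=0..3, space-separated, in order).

C = [3/8, 5/8, 2/3, 1]
j=0: u_0=3/16 ∈ [0, 3/8) → index 0
j=1: u_1=7/16 ∈ [3/8, 5/8) → index 1
j=2: u_2=11/16 ∈ [2/3, 1) → index 3
j=3: u_3=15/16 ∈ [2/3, 1) → index 3

0 1 3 3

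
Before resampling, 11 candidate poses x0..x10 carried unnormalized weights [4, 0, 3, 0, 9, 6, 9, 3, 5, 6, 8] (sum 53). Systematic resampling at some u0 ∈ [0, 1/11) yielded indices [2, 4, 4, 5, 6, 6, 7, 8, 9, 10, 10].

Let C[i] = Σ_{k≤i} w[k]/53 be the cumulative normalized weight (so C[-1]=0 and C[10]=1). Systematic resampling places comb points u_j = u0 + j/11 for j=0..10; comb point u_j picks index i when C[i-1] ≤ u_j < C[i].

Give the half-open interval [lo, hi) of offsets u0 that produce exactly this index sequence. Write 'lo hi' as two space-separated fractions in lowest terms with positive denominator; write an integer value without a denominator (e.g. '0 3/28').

4/53 1/11

C = [4/53, 4/53, 7/53, 7/53, 16/53, 22/53, 31/53, 34/53, 39/53, 45/53, 1]
j=0 picked index 2: u0 ∈ [4/53, 7/53)
j=1 picked index 4: u0 ∈ [24/583, 123/583)
j=2 picked index 4: u0 ∈ [-29/583, 70/583)
j=3 picked index 5: u0 ∈ [17/583, 83/583)
j=4 picked index 6: u0 ∈ [30/583, 129/583)
j=5 picked index 6: u0 ∈ [-23/583, 76/583)
j=6 picked index 7: u0 ∈ [23/583, 56/583)
j=7 picked index 8: u0 ∈ [3/583, 58/583)
j=8 picked index 9: u0 ∈ [5/583, 71/583)
j=9 picked index 10: u0 ∈ [18/583, 2/11)
j=10 picked index 10: u0 ∈ [-35/583, 1/11)
intersection: [4/53, 1/11)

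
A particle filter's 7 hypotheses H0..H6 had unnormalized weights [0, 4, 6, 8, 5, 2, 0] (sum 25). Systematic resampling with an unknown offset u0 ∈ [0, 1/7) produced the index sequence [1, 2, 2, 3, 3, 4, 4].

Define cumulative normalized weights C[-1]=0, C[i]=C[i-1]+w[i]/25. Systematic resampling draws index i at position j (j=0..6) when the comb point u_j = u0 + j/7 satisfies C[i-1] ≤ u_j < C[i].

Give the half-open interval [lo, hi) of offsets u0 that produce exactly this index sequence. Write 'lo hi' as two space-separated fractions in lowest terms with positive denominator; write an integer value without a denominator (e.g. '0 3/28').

3/175 11/175

C = [0, 4/25, 2/5, 18/25, 23/25, 1, 1]
j=0 picked index 1: u0 ∈ [0, 4/25)
j=1 picked index 2: u0 ∈ [3/175, 9/35)
j=2 picked index 2: u0 ∈ [-22/175, 4/35)
j=3 picked index 3: u0 ∈ [-1/35, 51/175)
j=4 picked index 3: u0 ∈ [-6/35, 26/175)
j=5 picked index 4: u0 ∈ [1/175, 36/175)
j=6 picked index 4: u0 ∈ [-24/175, 11/175)
intersection: [3/175, 11/175)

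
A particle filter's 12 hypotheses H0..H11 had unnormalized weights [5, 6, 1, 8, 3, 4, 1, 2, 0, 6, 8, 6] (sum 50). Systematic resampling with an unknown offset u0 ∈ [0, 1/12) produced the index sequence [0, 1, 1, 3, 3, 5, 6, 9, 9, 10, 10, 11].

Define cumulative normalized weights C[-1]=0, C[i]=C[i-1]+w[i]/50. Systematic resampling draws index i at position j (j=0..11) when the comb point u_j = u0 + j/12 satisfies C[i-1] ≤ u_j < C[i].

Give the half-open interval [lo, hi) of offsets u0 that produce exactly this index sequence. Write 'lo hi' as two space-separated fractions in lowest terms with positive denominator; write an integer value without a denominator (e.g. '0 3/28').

C = [1/10, 11/50, 6/25, 2/5, 23/50, 27/50, 14/25, 3/5, 3/5, 18/25, 22/25, 1]
j=0 picked index 0: u0 ∈ [0, 1/10)
j=1 picked index 1: u0 ∈ [1/60, 41/300)
j=2 picked index 1: u0 ∈ [-1/15, 4/75)
j=3 picked index 3: u0 ∈ [-1/100, 3/20)
j=4 picked index 3: u0 ∈ [-7/75, 1/15)
j=5 picked index 5: u0 ∈ [13/300, 37/300)
j=6 picked index 6: u0 ∈ [1/25, 3/50)
j=7 picked index 9: u0 ∈ [1/60, 41/300)
j=8 picked index 9: u0 ∈ [-1/15, 4/75)
j=9 picked index 10: u0 ∈ [-3/100, 13/100)
j=10 picked index 10: u0 ∈ [-17/150, 7/150)
j=11 picked index 11: u0 ∈ [-11/300, 1/12)
intersection: [13/300, 7/150)

13/300 7/150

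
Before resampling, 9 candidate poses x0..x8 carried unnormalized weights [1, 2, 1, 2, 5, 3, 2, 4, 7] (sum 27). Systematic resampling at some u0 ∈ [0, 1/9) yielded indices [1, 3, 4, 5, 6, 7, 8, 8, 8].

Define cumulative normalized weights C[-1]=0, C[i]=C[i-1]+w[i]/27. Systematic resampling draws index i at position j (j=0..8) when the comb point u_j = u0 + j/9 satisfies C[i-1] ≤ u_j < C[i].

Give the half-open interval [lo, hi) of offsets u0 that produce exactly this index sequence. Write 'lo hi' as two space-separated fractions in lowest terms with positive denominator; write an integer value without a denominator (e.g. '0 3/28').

C = [1/27, 1/9, 4/27, 2/9, 11/27, 14/27, 16/27, 20/27, 1]
j=0 picked index 1: u0 ∈ [1/27, 1/9)
j=1 picked index 3: u0 ∈ [1/27, 1/9)
j=2 picked index 4: u0 ∈ [0, 5/27)
j=3 picked index 5: u0 ∈ [2/27, 5/27)
j=4 picked index 6: u0 ∈ [2/27, 4/27)
j=5 picked index 7: u0 ∈ [1/27, 5/27)
j=6 picked index 8: u0 ∈ [2/27, 1/3)
j=7 picked index 8: u0 ∈ [-1/27, 2/9)
j=8 picked index 8: u0 ∈ [-4/27, 1/9)
intersection: [2/27, 1/9)

2/27 1/9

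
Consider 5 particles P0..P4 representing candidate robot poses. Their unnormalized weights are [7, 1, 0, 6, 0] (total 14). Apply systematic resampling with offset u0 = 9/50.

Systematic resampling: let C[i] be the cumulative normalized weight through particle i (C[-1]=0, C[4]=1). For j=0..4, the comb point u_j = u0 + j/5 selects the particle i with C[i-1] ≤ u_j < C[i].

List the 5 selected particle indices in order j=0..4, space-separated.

0 0 3 3 3

C = [1/2, 4/7, 4/7, 1, 1]
j=0: u_0=9/50 ∈ [0, 1/2) → index 0
j=1: u_1=19/50 ∈ [0, 1/2) → index 0
j=2: u_2=29/50 ∈ [4/7, 1) → index 3
j=3: u_3=39/50 ∈ [4/7, 1) → index 3
j=4: u_4=49/50 ∈ [4/7, 1) → index 3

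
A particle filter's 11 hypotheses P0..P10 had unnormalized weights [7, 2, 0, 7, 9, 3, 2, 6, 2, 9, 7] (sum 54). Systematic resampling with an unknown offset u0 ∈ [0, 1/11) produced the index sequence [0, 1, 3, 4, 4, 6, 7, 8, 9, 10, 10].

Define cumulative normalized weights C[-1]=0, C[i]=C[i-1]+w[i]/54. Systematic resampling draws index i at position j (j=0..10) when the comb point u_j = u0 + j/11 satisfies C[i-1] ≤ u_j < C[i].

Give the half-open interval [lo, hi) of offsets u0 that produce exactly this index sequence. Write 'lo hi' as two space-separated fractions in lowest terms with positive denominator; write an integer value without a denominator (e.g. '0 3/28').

C = [7/54, 1/6, 1/6, 8/27, 25/54, 14/27, 5/9, 2/3, 19/27, 47/54, 1]
j=0 picked index 0: u0 ∈ [0, 7/54)
j=1 picked index 1: u0 ∈ [23/594, 5/66)
j=2 picked index 3: u0 ∈ [-1/66, 34/297)
j=3 picked index 4: u0 ∈ [7/297, 113/594)
j=4 picked index 4: u0 ∈ [-20/297, 59/594)
j=5 picked index 6: u0 ∈ [19/297, 10/99)
j=6 picked index 7: u0 ∈ [1/99, 4/33)
j=7 picked index 8: u0 ∈ [1/33, 20/297)
j=8 picked index 9: u0 ∈ [-7/297, 85/594)
j=9 picked index 10: u0 ∈ [31/594, 2/11)
j=10 picked index 10: u0 ∈ [-23/594, 1/11)
intersection: [19/297, 20/297)

19/297 20/297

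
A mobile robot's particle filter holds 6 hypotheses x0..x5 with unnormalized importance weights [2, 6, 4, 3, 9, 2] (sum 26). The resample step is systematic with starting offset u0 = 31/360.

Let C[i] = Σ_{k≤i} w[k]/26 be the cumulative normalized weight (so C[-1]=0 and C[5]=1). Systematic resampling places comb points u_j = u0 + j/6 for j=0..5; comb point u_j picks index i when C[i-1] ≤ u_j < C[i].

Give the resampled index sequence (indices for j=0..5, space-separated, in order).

1 1 2 4 4 4

C = [1/13, 4/13, 6/13, 15/26, 12/13, 1]
j=0: u_0=31/360 ∈ [1/13, 4/13) → index 1
j=1: u_1=91/360 ∈ [1/13, 4/13) → index 1
j=2: u_2=151/360 ∈ [4/13, 6/13) → index 2
j=3: u_3=211/360 ∈ [15/26, 12/13) → index 4
j=4: u_4=271/360 ∈ [15/26, 12/13) → index 4
j=5: u_5=331/360 ∈ [15/26, 12/13) → index 4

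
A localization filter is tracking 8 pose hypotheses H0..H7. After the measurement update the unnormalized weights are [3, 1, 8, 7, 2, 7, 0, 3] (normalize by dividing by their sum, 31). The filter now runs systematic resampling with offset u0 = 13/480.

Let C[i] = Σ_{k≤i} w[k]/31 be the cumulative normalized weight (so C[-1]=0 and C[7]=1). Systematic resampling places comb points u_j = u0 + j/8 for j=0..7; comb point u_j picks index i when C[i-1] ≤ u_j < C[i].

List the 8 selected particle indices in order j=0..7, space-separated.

C = [3/31, 4/31, 12/31, 19/31, 21/31, 28/31, 28/31, 1]
j=0: u_0=13/480 ∈ [0, 3/31) → index 0
j=1: u_1=73/480 ∈ [4/31, 12/31) → index 2
j=2: u_2=133/480 ∈ [4/31, 12/31) → index 2
j=3: u_3=193/480 ∈ [12/31, 19/31) → index 3
j=4: u_4=253/480 ∈ [12/31, 19/31) → index 3
j=5: u_5=313/480 ∈ [19/31, 21/31) → index 4
j=6: u_6=373/480 ∈ [21/31, 28/31) → index 5
j=7: u_7=433/480 ∈ [21/31, 28/31) → index 5

0 2 2 3 3 4 5 5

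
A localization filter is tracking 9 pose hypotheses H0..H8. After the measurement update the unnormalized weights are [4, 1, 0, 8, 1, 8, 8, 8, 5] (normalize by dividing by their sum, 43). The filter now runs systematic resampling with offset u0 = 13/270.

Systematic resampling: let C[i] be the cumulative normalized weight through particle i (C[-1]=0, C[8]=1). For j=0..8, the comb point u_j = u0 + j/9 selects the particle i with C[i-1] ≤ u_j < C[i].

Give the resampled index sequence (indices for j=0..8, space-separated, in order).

C = [4/43, 5/43, 5/43, 13/43, 14/43, 22/43, 30/43, 38/43, 1]
j=0: u_0=13/270 ∈ [0, 4/43) → index 0
j=1: u_1=43/270 ∈ [5/43, 13/43) → index 3
j=2: u_2=73/270 ∈ [5/43, 13/43) → index 3
j=3: u_3=103/270 ∈ [14/43, 22/43) → index 5
j=4: u_4=133/270 ∈ [14/43, 22/43) → index 5
j=5: u_5=163/270 ∈ [22/43, 30/43) → index 6
j=6: u_6=193/270 ∈ [30/43, 38/43) → index 7
j=7: u_7=223/270 ∈ [30/43, 38/43) → index 7
j=8: u_8=253/270 ∈ [38/43, 1) → index 8

0 3 3 5 5 6 7 7 8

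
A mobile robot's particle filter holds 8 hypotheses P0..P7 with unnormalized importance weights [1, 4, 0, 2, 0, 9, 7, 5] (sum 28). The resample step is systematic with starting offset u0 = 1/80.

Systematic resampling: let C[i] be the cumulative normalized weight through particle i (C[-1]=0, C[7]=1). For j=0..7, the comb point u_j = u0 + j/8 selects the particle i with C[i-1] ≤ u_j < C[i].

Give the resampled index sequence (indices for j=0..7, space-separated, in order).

C = [1/28, 5/28, 5/28, 1/4, 1/4, 4/7, 23/28, 1]
j=0: u_0=1/80 ∈ [0, 1/28) → index 0
j=1: u_1=11/80 ∈ [1/28, 5/28) → index 1
j=2: u_2=21/80 ∈ [1/4, 4/7) → index 5
j=3: u_3=31/80 ∈ [1/4, 4/7) → index 5
j=4: u_4=41/80 ∈ [1/4, 4/7) → index 5
j=5: u_5=51/80 ∈ [4/7, 23/28) → index 6
j=6: u_6=61/80 ∈ [4/7, 23/28) → index 6
j=7: u_7=71/80 ∈ [23/28, 1) → index 7

0 1 5 5 5 6 6 7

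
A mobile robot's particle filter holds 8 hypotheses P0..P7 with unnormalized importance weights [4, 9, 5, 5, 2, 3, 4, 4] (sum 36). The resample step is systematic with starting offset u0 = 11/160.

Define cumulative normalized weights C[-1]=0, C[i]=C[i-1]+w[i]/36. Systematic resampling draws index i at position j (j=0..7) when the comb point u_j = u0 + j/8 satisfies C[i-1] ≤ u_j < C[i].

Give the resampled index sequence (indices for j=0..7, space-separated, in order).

C = [1/9, 13/36, 1/2, 23/36, 25/36, 7/9, 8/9, 1]
j=0: u_0=11/160 ∈ [0, 1/9) → index 0
j=1: u_1=31/160 ∈ [1/9, 13/36) → index 1
j=2: u_2=51/160 ∈ [1/9, 13/36) → index 1
j=3: u_3=71/160 ∈ [13/36, 1/2) → index 2
j=4: u_4=91/160 ∈ [1/2, 23/36) → index 3
j=5: u_5=111/160 ∈ [23/36, 25/36) → index 4
j=6: u_6=131/160 ∈ [7/9, 8/9) → index 6
j=7: u_7=151/160 ∈ [8/9, 1) → index 7

0 1 1 2 3 4 6 7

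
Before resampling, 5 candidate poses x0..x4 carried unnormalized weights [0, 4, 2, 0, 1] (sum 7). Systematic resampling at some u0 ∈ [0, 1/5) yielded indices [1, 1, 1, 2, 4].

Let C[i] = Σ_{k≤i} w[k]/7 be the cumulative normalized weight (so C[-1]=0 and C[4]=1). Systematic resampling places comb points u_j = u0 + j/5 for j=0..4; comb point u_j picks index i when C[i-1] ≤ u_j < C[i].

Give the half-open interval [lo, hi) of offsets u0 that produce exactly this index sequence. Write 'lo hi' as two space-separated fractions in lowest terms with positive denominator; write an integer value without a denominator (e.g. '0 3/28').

2/35 6/35

C = [0, 4/7, 6/7, 6/7, 1]
j=0 picked index 1: u0 ∈ [0, 4/7)
j=1 picked index 1: u0 ∈ [-1/5, 13/35)
j=2 picked index 1: u0 ∈ [-2/5, 6/35)
j=3 picked index 2: u0 ∈ [-1/35, 9/35)
j=4 picked index 4: u0 ∈ [2/35, 1/5)
intersection: [2/35, 6/35)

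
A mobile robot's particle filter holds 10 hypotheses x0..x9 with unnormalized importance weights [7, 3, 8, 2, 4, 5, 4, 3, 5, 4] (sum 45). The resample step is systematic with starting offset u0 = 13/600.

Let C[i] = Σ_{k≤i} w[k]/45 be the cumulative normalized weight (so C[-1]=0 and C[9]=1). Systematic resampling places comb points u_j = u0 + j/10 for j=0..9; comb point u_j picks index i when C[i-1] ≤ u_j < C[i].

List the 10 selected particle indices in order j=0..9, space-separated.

0 0 1 2 3 4 5 6 8 9

C = [7/45, 2/9, 2/5, 4/9, 8/15, 29/45, 11/15, 4/5, 41/45, 1]
j=0: u_0=13/600 ∈ [0, 7/45) → index 0
j=1: u_1=73/600 ∈ [0, 7/45) → index 0
j=2: u_2=133/600 ∈ [7/45, 2/9) → index 1
j=3: u_3=193/600 ∈ [2/9, 2/5) → index 2
j=4: u_4=253/600 ∈ [2/5, 4/9) → index 3
j=5: u_5=313/600 ∈ [4/9, 8/15) → index 4
j=6: u_6=373/600 ∈ [8/15, 29/45) → index 5
j=7: u_7=433/600 ∈ [29/45, 11/15) → index 6
j=8: u_8=493/600 ∈ [4/5, 41/45) → index 8
j=9: u_9=553/600 ∈ [41/45, 1) → index 9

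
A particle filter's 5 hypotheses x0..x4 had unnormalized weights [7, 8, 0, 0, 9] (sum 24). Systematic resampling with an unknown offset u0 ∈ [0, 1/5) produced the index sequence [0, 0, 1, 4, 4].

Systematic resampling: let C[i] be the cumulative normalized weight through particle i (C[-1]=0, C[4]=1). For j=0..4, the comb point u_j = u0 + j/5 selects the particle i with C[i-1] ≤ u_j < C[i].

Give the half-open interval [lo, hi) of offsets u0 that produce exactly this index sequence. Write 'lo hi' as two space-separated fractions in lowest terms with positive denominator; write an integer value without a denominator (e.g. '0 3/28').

C = [7/24, 5/8, 5/8, 5/8, 1]
j=0 picked index 0: u0 ∈ [0, 7/24)
j=1 picked index 0: u0 ∈ [-1/5, 11/120)
j=2 picked index 1: u0 ∈ [-13/120, 9/40)
j=3 picked index 4: u0 ∈ [1/40, 2/5)
j=4 picked index 4: u0 ∈ [-7/40, 1/5)
intersection: [1/40, 11/120)

1/40 11/120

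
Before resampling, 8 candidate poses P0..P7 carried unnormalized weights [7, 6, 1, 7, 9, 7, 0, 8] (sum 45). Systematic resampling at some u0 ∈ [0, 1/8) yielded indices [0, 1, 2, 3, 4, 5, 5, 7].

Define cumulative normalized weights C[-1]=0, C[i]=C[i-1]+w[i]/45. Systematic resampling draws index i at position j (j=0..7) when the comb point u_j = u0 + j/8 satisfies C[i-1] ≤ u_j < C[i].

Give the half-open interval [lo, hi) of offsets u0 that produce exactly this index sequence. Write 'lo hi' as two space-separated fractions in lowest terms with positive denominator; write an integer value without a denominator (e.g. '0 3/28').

1/24 11/180

C = [7/45, 13/45, 14/45, 7/15, 2/3, 37/45, 37/45, 1]
j=0 picked index 0: u0 ∈ [0, 7/45)
j=1 picked index 1: u0 ∈ [11/360, 59/360)
j=2 picked index 2: u0 ∈ [7/180, 11/180)
j=3 picked index 3: u0 ∈ [-23/360, 11/120)
j=4 picked index 4: u0 ∈ [-1/30, 1/6)
j=5 picked index 5: u0 ∈ [1/24, 71/360)
j=6 picked index 5: u0 ∈ [-1/12, 13/180)
j=7 picked index 7: u0 ∈ [-19/360, 1/8)
intersection: [1/24, 11/180)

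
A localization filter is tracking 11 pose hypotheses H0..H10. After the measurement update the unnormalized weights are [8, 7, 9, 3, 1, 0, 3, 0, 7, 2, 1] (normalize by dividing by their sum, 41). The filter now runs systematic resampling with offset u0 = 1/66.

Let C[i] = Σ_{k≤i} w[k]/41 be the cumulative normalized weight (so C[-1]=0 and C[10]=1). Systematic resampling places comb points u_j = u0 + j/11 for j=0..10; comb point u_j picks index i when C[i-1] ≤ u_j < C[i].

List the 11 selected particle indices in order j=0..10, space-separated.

C = [8/41, 15/41, 24/41, 27/41, 28/41, 28/41, 31/41, 31/41, 38/41, 40/41, 1]
j=0: u_0=1/66 ∈ [0, 8/41) → index 0
j=1: u_1=7/66 ∈ [0, 8/41) → index 0
j=2: u_2=13/66 ∈ [8/41, 15/41) → index 1
j=3: u_3=19/66 ∈ [8/41, 15/41) → index 1
j=4: u_4=25/66 ∈ [15/41, 24/41) → index 2
j=5: u_5=31/66 ∈ [15/41, 24/41) → index 2
j=6: u_6=37/66 ∈ [15/41, 24/41) → index 2
j=7: u_7=43/66 ∈ [24/41, 27/41) → index 3
j=8: u_8=49/66 ∈ [28/41, 31/41) → index 6
j=9: u_9=5/6 ∈ [31/41, 38/41) → index 8
j=10: u_10=61/66 ∈ [31/41, 38/41) → index 8

0 0 1 1 2 2 2 3 6 8 8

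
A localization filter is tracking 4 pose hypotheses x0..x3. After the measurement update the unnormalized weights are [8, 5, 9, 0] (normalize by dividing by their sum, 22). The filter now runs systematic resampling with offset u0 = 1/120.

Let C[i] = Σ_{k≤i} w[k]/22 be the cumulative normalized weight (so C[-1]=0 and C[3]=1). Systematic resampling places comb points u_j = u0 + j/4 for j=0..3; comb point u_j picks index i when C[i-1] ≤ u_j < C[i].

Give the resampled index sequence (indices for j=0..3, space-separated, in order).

0 0 1 2

C = [4/11, 13/22, 1, 1]
j=0: u_0=1/120 ∈ [0, 4/11) → index 0
j=1: u_1=31/120 ∈ [0, 4/11) → index 0
j=2: u_2=61/120 ∈ [4/11, 13/22) → index 1
j=3: u_3=91/120 ∈ [13/22, 1) → index 2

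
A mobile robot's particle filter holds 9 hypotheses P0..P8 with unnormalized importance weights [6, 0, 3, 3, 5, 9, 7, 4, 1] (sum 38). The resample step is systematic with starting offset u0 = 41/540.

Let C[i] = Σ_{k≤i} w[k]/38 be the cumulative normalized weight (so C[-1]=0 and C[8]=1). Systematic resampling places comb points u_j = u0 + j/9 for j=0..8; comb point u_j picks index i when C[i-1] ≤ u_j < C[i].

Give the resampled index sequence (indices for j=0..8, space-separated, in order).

C = [3/19, 3/19, 9/38, 6/19, 17/38, 13/19, 33/38, 37/38, 1]
j=0: u_0=41/540 ∈ [0, 3/19) → index 0
j=1: u_1=101/540 ∈ [3/19, 9/38) → index 2
j=2: u_2=161/540 ∈ [9/38, 6/19) → index 3
j=3: u_3=221/540 ∈ [6/19, 17/38) → index 4
j=4: u_4=281/540 ∈ [17/38, 13/19) → index 5
j=5: u_5=341/540 ∈ [17/38, 13/19) → index 5
j=6: u_6=401/540 ∈ [13/19, 33/38) → index 6
j=7: u_7=461/540 ∈ [13/19, 33/38) → index 6
j=8: u_8=521/540 ∈ [33/38, 37/38) → index 7

0 2 3 4 5 5 6 6 7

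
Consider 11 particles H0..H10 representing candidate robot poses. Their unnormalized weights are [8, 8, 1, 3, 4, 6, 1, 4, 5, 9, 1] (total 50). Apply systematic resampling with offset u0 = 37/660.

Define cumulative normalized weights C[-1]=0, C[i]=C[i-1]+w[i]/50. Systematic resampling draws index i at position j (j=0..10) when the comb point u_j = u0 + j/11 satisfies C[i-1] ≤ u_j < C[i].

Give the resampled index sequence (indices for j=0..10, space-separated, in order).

C = [4/25, 8/25, 17/50, 2/5, 12/25, 3/5, 31/50, 7/10, 4/5, 49/50, 1]
j=0: u_0=37/660 ∈ [0, 4/25) → index 0
j=1: u_1=97/660 ∈ [0, 4/25) → index 0
j=2: u_2=157/660 ∈ [4/25, 8/25) → index 1
j=3: u_3=217/660 ∈ [8/25, 17/50) → index 2
j=4: u_4=277/660 ∈ [2/5, 12/25) → index 4
j=5: u_5=337/660 ∈ [12/25, 3/5) → index 5
j=6: u_6=397/660 ∈ [3/5, 31/50) → index 6
j=7: u_7=457/660 ∈ [31/50, 7/10) → index 7
j=8: u_8=47/60 ∈ [7/10, 4/5) → index 8
j=9: u_9=577/660 ∈ [4/5, 49/50) → index 9
j=10: u_10=637/660 ∈ [4/5, 49/50) → index 9

0 0 1 2 4 5 6 7 8 9 9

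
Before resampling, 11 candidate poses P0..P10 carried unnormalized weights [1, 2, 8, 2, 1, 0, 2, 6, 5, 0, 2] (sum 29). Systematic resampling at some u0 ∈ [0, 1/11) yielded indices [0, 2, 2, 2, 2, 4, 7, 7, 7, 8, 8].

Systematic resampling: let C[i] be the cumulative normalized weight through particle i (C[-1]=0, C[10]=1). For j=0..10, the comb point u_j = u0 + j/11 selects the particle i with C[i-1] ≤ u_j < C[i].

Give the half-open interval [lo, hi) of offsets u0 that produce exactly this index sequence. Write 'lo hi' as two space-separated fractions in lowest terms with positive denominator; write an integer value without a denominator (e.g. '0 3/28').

C = [1/29, 3/29, 11/29, 13/29, 14/29, 14/29, 16/29, 22/29, 27/29, 27/29, 1]
j=0 picked index 0: u0 ∈ [0, 1/29)
j=1 picked index 2: u0 ∈ [4/319, 92/319)
j=2 picked index 2: u0 ∈ [-25/319, 63/319)
j=3 picked index 2: u0 ∈ [-54/319, 34/319)
j=4 picked index 2: u0 ∈ [-83/319, 5/319)
j=5 picked index 4: u0 ∈ [-2/319, 9/319)
j=6 picked index 7: u0 ∈ [2/319, 68/319)
j=7 picked index 7: u0 ∈ [-27/319, 39/319)
j=8 picked index 7: u0 ∈ [-56/319, 10/319)
j=9 picked index 8: u0 ∈ [-19/319, 36/319)
j=10 picked index 8: u0 ∈ [-48/319, 7/319)
intersection: [4/319, 5/319)

4/319 5/319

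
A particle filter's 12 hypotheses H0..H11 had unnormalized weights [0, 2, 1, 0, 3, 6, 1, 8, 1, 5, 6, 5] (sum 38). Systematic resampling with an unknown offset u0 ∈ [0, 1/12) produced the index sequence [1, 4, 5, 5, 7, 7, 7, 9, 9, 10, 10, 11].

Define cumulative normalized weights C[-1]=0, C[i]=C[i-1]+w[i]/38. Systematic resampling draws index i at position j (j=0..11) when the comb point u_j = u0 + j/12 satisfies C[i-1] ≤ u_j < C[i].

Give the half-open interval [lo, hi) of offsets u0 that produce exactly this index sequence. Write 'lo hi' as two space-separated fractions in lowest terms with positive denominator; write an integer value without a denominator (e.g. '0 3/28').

1/114 2/57

C = [0, 1/19, 3/38, 3/38, 3/19, 6/19, 13/38, 21/38, 11/19, 27/38, 33/38, 1]
j=0 picked index 1: u0 ∈ [0, 1/19)
j=1 picked index 4: u0 ∈ [-1/228, 17/228)
j=2 picked index 5: u0 ∈ [-1/114, 17/114)
j=3 picked index 5: u0 ∈ [-7/76, 5/76)
j=4 picked index 7: u0 ∈ [1/114, 25/114)
j=5 picked index 7: u0 ∈ [-17/228, 31/228)
j=6 picked index 7: u0 ∈ [-3/19, 1/19)
j=7 picked index 9: u0 ∈ [-1/228, 29/228)
j=8 picked index 9: u0 ∈ [-5/57, 5/114)
j=9 picked index 10: u0 ∈ [-3/76, 9/76)
j=10 picked index 10: u0 ∈ [-7/57, 2/57)
j=11 picked index 11: u0 ∈ [-11/228, 1/12)
intersection: [1/114, 2/57)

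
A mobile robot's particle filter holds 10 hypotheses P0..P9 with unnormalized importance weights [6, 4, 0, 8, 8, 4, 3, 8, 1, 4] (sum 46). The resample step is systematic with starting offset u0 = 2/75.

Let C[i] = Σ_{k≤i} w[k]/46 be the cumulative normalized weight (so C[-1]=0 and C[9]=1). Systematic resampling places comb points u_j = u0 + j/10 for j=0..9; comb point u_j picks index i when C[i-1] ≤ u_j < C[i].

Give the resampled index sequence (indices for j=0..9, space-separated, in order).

0 0 3 3 4 4 5 7 7 9

C = [3/23, 5/23, 5/23, 9/23, 13/23, 15/23, 33/46, 41/46, 21/23, 1]
j=0: u_0=2/75 ∈ [0, 3/23) → index 0
j=1: u_1=19/150 ∈ [0, 3/23) → index 0
j=2: u_2=17/75 ∈ [5/23, 9/23) → index 3
j=3: u_3=49/150 ∈ [5/23, 9/23) → index 3
j=4: u_4=32/75 ∈ [9/23, 13/23) → index 4
j=5: u_5=79/150 ∈ [9/23, 13/23) → index 4
j=6: u_6=47/75 ∈ [13/23, 15/23) → index 5
j=7: u_7=109/150 ∈ [33/46, 41/46) → index 7
j=8: u_8=62/75 ∈ [33/46, 41/46) → index 7
j=9: u_9=139/150 ∈ [21/23, 1) → index 9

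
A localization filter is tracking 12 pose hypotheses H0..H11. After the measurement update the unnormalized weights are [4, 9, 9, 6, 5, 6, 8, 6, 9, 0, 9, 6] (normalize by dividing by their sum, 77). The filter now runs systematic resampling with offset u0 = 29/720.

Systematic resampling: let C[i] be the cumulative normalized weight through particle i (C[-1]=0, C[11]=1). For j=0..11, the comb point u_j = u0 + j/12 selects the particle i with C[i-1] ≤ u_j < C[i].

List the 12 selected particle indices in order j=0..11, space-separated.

C = [4/77, 13/77, 2/7, 4/11, 3/7, 39/77, 47/77, 53/77, 62/77, 62/77, 71/77, 1]
j=0: u_0=29/720 ∈ [0, 4/77) → index 0
j=1: u_1=89/720 ∈ [4/77, 13/77) → index 1
j=2: u_2=149/720 ∈ [13/77, 2/7) → index 2
j=3: u_3=209/720 ∈ [2/7, 4/11) → index 3
j=4: u_4=269/720 ∈ [4/11, 3/7) → index 4
j=5: u_5=329/720 ∈ [3/7, 39/77) → index 5
j=6: u_6=389/720 ∈ [39/77, 47/77) → index 6
j=7: u_7=449/720 ∈ [47/77, 53/77) → index 7
j=8: u_8=509/720 ∈ [53/77, 62/77) → index 8
j=9: u_9=569/720 ∈ [53/77, 62/77) → index 8
j=10: u_10=629/720 ∈ [62/77, 71/77) → index 10
j=11: u_11=689/720 ∈ [71/77, 1) → index 11

0 1 2 3 4 5 6 7 8 8 10 11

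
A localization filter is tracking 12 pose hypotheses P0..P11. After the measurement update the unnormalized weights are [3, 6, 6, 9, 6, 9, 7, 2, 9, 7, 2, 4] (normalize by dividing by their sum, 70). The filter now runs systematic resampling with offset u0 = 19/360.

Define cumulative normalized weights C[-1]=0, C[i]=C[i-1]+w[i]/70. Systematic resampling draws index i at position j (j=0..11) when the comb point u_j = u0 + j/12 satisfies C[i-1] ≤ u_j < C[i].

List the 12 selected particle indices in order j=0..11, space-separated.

C = [3/70, 9/70, 3/14, 12/35, 3/7, 39/70, 23/35, 24/35, 57/70, 32/35, 33/35, 1]
j=0: u_0=19/360 ∈ [3/70, 9/70) → index 1
j=1: u_1=49/360 ∈ [9/70, 3/14) → index 2
j=2: u_2=79/360 ∈ [3/14, 12/35) → index 3
j=3: u_3=109/360 ∈ [3/14, 12/35) → index 3
j=4: u_4=139/360 ∈ [12/35, 3/7) → index 4
j=5: u_5=169/360 ∈ [3/7, 39/70) → index 5
j=6: u_6=199/360 ∈ [3/7, 39/70) → index 5
j=7: u_7=229/360 ∈ [39/70, 23/35) → index 6
j=8: u_8=259/360 ∈ [24/35, 57/70) → index 8
j=9: u_9=289/360 ∈ [24/35, 57/70) → index 8
j=10: u_10=319/360 ∈ [57/70, 32/35) → index 9
j=11: u_11=349/360 ∈ [33/35, 1) → index 11

1 2 3 3 4 5 5 6 8 8 9 11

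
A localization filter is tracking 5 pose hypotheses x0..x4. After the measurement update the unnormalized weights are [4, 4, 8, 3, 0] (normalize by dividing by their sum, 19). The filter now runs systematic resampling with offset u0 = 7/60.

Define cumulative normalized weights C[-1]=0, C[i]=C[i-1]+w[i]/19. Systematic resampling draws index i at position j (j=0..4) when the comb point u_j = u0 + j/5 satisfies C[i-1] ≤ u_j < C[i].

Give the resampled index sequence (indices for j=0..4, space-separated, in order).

0 1 2 2 3

C = [4/19, 8/19, 16/19, 1, 1]
j=0: u_0=7/60 ∈ [0, 4/19) → index 0
j=1: u_1=19/60 ∈ [4/19, 8/19) → index 1
j=2: u_2=31/60 ∈ [8/19, 16/19) → index 2
j=3: u_3=43/60 ∈ [8/19, 16/19) → index 2
j=4: u_4=11/12 ∈ [16/19, 1) → index 3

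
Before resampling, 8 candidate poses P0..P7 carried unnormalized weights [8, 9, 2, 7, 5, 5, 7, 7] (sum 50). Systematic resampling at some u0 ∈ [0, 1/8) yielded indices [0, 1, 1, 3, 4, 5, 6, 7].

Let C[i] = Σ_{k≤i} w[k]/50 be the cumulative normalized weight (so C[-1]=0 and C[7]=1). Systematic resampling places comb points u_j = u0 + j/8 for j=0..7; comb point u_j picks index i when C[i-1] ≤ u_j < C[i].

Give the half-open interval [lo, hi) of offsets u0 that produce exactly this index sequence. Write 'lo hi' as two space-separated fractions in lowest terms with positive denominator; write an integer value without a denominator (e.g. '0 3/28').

C = [4/25, 17/50, 19/50, 13/25, 31/50, 18/25, 43/50, 1]
j=0 picked index 0: u0 ∈ [0, 4/25)
j=1 picked index 1: u0 ∈ [7/200, 43/200)
j=2 picked index 1: u0 ∈ [-9/100, 9/100)
j=3 picked index 3: u0 ∈ [1/200, 29/200)
j=4 picked index 4: u0 ∈ [1/50, 3/25)
j=5 picked index 5: u0 ∈ [-1/200, 19/200)
j=6 picked index 6: u0 ∈ [-3/100, 11/100)
j=7 picked index 7: u0 ∈ [-3/200, 1/8)
intersection: [7/200, 9/100)

7/200 9/100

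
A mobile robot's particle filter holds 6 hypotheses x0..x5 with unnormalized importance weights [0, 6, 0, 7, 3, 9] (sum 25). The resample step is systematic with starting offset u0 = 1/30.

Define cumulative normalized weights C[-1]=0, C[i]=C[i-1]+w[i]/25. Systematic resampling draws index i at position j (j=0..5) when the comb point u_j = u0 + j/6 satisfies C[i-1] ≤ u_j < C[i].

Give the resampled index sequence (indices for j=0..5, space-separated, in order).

C = [0, 6/25, 6/25, 13/25, 16/25, 1]
j=0: u_0=1/30 ∈ [0, 6/25) → index 1
j=1: u_1=1/5 ∈ [0, 6/25) → index 1
j=2: u_2=11/30 ∈ [6/25, 13/25) → index 3
j=3: u_3=8/15 ∈ [13/25, 16/25) → index 4
j=4: u_4=7/10 ∈ [16/25, 1) → index 5
j=5: u_5=13/15 ∈ [16/25, 1) → index 5

1 1 3 4 5 5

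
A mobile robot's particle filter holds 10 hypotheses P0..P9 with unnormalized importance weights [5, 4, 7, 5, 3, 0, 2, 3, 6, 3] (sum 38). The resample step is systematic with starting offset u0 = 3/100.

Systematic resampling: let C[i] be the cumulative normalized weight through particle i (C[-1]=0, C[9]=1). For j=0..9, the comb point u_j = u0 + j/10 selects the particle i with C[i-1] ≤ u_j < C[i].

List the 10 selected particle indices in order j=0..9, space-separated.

C = [5/38, 9/38, 8/19, 21/38, 12/19, 12/19, 13/19, 29/38, 35/38, 1]
j=0: u_0=3/100 ∈ [0, 5/38) → index 0
j=1: u_1=13/100 ∈ [0, 5/38) → index 0
j=2: u_2=23/100 ∈ [5/38, 9/38) → index 1
j=3: u_3=33/100 ∈ [9/38, 8/19) → index 2
j=4: u_4=43/100 ∈ [8/19, 21/38) → index 3
j=5: u_5=53/100 ∈ [8/19, 21/38) → index 3
j=6: u_6=63/100 ∈ [21/38, 12/19) → index 4
j=7: u_7=73/100 ∈ [13/19, 29/38) → index 7
j=8: u_8=83/100 ∈ [29/38, 35/38) → index 8
j=9: u_9=93/100 ∈ [35/38, 1) → index 9

0 0 1 2 3 3 4 7 8 9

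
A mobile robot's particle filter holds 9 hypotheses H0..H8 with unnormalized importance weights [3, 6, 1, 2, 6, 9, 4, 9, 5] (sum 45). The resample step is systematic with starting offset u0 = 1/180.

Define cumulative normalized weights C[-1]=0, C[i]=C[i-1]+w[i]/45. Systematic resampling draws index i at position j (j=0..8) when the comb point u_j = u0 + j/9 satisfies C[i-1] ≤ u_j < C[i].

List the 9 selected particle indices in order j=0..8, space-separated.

C = [1/15, 1/5, 2/9, 4/15, 2/5, 3/5, 31/45, 8/9, 1]
j=0: u_0=1/180 ∈ [0, 1/15) → index 0
j=1: u_1=7/60 ∈ [1/15, 1/5) → index 1
j=2: u_2=41/180 ∈ [2/9, 4/15) → index 3
j=3: u_3=61/180 ∈ [4/15, 2/5) → index 4
j=4: u_4=9/20 ∈ [2/5, 3/5) → index 5
j=5: u_5=101/180 ∈ [2/5, 3/5) → index 5
j=6: u_6=121/180 ∈ [3/5, 31/45) → index 6
j=7: u_7=47/60 ∈ [31/45, 8/9) → index 7
j=8: u_8=161/180 ∈ [8/9, 1) → index 8

0 1 3 4 5 5 6 7 8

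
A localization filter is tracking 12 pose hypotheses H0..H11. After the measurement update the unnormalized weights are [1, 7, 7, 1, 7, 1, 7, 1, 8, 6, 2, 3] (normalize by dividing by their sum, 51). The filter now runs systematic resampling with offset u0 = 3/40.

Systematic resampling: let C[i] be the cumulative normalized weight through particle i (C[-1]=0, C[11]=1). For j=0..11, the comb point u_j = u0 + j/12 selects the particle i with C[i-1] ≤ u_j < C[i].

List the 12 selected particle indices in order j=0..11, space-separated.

C = [1/51, 8/51, 5/17, 16/51, 23/51, 8/17, 31/51, 32/51, 40/51, 46/51, 16/17, 1]
j=0: u_0=3/40 ∈ [1/51, 8/51) → index 1
j=1: u_1=19/120 ∈ [8/51, 5/17) → index 2
j=2: u_2=29/120 ∈ [8/51, 5/17) → index 2
j=3: u_3=13/40 ∈ [16/51, 23/51) → index 4
j=4: u_4=49/120 ∈ [16/51, 23/51) → index 4
j=5: u_5=59/120 ∈ [8/17, 31/51) → index 6
j=6: u_6=23/40 ∈ [8/17, 31/51) → index 6
j=7: u_7=79/120 ∈ [32/51, 40/51) → index 8
j=8: u_8=89/120 ∈ [32/51, 40/51) → index 8
j=9: u_9=33/40 ∈ [40/51, 46/51) → index 9
j=10: u_10=109/120 ∈ [46/51, 16/17) → index 10
j=11: u_11=119/120 ∈ [16/17, 1) → index 11

1 2 2 4 4 6 6 8 8 9 10 11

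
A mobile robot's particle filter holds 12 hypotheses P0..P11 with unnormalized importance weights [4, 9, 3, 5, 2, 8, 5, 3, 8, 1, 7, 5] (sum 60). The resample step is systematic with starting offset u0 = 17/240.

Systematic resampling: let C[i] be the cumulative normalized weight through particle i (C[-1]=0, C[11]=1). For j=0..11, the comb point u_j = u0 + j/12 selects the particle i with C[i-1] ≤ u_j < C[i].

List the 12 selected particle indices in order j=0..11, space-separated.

1 1 2 3 5 5 6 8 8 10 10 11

C = [1/15, 13/60, 4/15, 7/20, 23/60, 31/60, 3/5, 13/20, 47/60, 4/5, 11/12, 1]
j=0: u_0=17/240 ∈ [1/15, 13/60) → index 1
j=1: u_1=37/240 ∈ [1/15, 13/60) → index 1
j=2: u_2=19/80 ∈ [13/60, 4/15) → index 2
j=3: u_3=77/240 ∈ [4/15, 7/20) → index 3
j=4: u_4=97/240 ∈ [23/60, 31/60) → index 5
j=5: u_5=39/80 ∈ [23/60, 31/60) → index 5
j=6: u_6=137/240 ∈ [31/60, 3/5) → index 6
j=7: u_7=157/240 ∈ [13/20, 47/60) → index 8
j=8: u_8=59/80 ∈ [13/20, 47/60) → index 8
j=9: u_9=197/240 ∈ [4/5, 11/12) → index 10
j=10: u_10=217/240 ∈ [4/5, 11/12) → index 10
j=11: u_11=79/80 ∈ [11/12, 1) → index 11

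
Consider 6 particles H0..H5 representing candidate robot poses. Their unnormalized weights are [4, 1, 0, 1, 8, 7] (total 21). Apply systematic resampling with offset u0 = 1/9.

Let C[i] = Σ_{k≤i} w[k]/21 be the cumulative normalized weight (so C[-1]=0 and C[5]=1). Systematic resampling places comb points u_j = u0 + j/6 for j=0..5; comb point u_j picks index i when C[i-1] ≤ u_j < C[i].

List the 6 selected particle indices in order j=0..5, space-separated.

0 3 4 4 5 5

C = [4/21, 5/21, 5/21, 2/7, 2/3, 1]
j=0: u_0=1/9 ∈ [0, 4/21) → index 0
j=1: u_1=5/18 ∈ [5/21, 2/7) → index 3
j=2: u_2=4/9 ∈ [2/7, 2/3) → index 4
j=3: u_3=11/18 ∈ [2/7, 2/3) → index 4
j=4: u_4=7/9 ∈ [2/3, 1) → index 5
j=5: u_5=17/18 ∈ [2/3, 1) → index 5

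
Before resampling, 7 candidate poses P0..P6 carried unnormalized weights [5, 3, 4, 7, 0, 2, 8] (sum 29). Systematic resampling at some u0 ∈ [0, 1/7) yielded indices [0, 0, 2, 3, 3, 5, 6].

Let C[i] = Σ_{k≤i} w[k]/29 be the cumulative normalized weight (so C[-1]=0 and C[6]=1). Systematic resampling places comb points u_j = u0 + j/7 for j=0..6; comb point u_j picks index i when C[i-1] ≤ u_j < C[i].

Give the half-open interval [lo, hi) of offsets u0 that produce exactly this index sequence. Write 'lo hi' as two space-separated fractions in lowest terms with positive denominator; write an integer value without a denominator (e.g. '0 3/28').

C = [5/29, 8/29, 12/29, 19/29, 19/29, 21/29, 1]
j=0 picked index 0: u0 ∈ [0, 5/29)
j=1 picked index 0: u0 ∈ [-1/7, 6/203)
j=2 picked index 2: u0 ∈ [-2/203, 26/203)
j=3 picked index 3: u0 ∈ [-3/203, 46/203)
j=4 picked index 3: u0 ∈ [-32/203, 17/203)
j=5 picked index 5: u0 ∈ [-12/203, 2/203)
j=6 picked index 6: u0 ∈ [-27/203, 1/7)
intersection: [0, 2/203)

0 2/203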